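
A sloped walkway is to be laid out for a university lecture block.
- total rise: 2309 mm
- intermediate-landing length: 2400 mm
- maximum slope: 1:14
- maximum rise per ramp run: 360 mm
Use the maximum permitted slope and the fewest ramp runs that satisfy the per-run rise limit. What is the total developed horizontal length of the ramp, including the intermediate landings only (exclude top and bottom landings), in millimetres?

46726 mm

2309 / 360 = 6.41, so 7 ramp runs are needed. That means 6 intermediate landings.
Horizontal run for 2309 mm of rise at 1:14 is 2309 × 14 = 32326 mm.
6 intermediate landings contribute 6 × 2400 = 14400 mm.
Total developed length = 32326 + 14400 = 46726 mm.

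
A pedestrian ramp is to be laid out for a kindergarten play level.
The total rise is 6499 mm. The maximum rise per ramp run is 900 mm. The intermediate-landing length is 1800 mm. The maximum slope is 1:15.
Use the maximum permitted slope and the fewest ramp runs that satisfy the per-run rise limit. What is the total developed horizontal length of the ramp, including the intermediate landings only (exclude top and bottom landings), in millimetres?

6499 / 900 = 7.221 → round up to 8 ramp runs. That means 7 intermediate landings.
Ramp run (horizontal) at 1:15: 6499 × 15 = 97485 mm.
Intermediate landings: 7 × 1800 = 12600 mm.
Total developed length = 97485 + 12600 = 110085 mm.

110085 mm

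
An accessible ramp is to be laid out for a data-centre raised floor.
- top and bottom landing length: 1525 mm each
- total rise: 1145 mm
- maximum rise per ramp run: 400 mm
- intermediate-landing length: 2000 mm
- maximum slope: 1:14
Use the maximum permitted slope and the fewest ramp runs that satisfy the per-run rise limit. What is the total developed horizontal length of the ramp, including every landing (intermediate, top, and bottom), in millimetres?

23080 mm

⌈1145/400⌉ = 3 ramp runs. That means 2 intermediate landings.
Ramp run (horizontal) at 1:14: 1145 × 14 = 16030 mm.
Intermediate landings: 2 × 2000 = 4000 mm.
Top and bottom landings: 2 × 1525 = 3050 mm.
Total = 16030 + 4000 + 3050 = 23080 mm.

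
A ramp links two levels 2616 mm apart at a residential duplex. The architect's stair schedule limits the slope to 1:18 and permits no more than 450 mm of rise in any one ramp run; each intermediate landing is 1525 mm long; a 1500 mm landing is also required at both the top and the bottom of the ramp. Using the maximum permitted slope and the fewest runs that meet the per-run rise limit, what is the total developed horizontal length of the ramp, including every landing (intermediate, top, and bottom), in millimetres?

⌈2616/450⌉ = 6 ramp runs. That means 5 intermediate landings.
Ramp run (horizontal) at 1:18: 2616 × 18 = 47088 mm.
Intermediate landings: 5 × 1525 = 7625 mm.
Top and bottom landings: 2 × 1500 = 3000 mm.
Total = 47088 + 7625 + 3000 = 57713 mm.

57713 mm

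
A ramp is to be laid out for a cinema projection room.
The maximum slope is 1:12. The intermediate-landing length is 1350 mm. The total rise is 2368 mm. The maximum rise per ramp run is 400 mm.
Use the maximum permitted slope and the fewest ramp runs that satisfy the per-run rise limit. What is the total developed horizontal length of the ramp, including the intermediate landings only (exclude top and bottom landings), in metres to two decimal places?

35.17 m

At most 400 each: 2368/400 = 5.92, giving 6 ramp runs. That means 5 intermediate landings.
Ramp run (horizontal) at 1:12: 2368 × 12 = 28416 mm.
Intermediate landings: 5 × 1350 = 6750 mm.
Total developed length = 28416 + 6750 = 35166 mm.
= 35.17 m.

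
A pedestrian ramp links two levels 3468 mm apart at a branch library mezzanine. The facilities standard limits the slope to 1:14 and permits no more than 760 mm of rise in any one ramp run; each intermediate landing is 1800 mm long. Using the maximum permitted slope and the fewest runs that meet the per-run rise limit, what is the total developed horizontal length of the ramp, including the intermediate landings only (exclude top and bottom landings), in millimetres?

⌈3468/760⌉ = 5 ramp runs. That means 4 intermediate landings.
Ramp run (horizontal) at 1:14: 3468 × 14 = 48552 mm.
4 intermediate landings contribute 4 × 1800 = 7200 mm.
Total developed length = 48552 + 7200 = 55752 mm.

55752 mm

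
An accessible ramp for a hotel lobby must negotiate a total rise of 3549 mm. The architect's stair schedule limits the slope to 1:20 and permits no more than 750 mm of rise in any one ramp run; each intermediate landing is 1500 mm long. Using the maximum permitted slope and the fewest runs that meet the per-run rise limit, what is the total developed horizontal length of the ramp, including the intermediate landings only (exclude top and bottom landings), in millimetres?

76980 mm

⌈3549/750⌉ = 5 ramp runs. That means 4 intermediate landings.
Horizontal run for 3549 mm of rise at 1:20 is 3549 × 20 = 70980 mm.
4 intermediate landings contribute 4 × 1500 = 6000 mm.
Developed length = 70980 + 6000 = 76980 mm.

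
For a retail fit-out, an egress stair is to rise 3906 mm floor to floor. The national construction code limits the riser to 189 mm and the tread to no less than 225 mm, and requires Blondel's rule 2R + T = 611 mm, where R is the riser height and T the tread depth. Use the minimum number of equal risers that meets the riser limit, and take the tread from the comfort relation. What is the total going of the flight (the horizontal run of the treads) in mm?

3906 / 189 = 20.67, so 21 risers are needed.
Each riser is 3906/21 = 186 mm (≤ 189 mm).
From 2R + T = 611: T = 611 − 372 = 239 mm.
Going = (21 − 1) × 239 = 4780 mm.

4780 mm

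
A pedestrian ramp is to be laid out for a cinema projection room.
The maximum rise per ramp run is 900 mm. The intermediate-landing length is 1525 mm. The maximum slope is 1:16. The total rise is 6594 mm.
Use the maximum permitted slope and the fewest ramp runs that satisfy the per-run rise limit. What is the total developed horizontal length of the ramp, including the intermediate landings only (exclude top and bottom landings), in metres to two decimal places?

At most 900 each: 6594/900 = 7.33, giving 8 ramp runs. That means 7 intermediate landings.
Horizontal run for 6594 mm of rise at 1:16 is 6594 × 16 = 105504 mm.
7 intermediate landings contribute 7 × 1525 = 10675 mm.
Total developed length = 105504 + 10675 = 116179 mm.
= 116.18 m.

116.18 m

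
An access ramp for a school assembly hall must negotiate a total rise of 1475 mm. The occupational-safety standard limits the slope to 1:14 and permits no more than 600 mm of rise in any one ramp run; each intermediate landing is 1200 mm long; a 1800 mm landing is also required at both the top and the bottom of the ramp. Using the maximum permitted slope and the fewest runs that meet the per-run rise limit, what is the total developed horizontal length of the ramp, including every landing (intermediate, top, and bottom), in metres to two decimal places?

⌈1475/600⌉ = 3 ramp runs. That means 2 intermediate landings.
Ramp run (horizontal) at 1:14: 1475 × 14 = 20650 mm.
Intermediate landings: 2 × 1200 = 2400 mm.
Top and bottom landings: 2 × 1800 = 3600 mm.
Total = 20650 + 2400 + 3600 = 26650 mm.
= 26.65 m.

26.65 m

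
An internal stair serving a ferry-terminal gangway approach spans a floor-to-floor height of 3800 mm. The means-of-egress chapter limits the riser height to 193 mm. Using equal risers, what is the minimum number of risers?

3800 / 193 = 19.689 → round up to 20 risers.

20 risers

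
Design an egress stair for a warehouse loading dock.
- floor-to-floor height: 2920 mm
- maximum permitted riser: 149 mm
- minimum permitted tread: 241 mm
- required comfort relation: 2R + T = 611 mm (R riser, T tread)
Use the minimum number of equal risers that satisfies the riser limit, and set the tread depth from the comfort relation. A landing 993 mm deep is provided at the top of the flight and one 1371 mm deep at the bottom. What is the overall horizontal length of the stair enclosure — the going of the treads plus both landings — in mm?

2920 / 149 = 19.597 → round up to 20 risers.
Each riser is 2920/20 = 146 mm (≤ 149 mm).
Tread T = 611 − 2 × 146 = 319 mm (≥ 241 mm).
Treads = 20 − 1 = 19; going = 19 × 319 = 6061 mm.
Enclosure = 6061 + 993 + 1371 = 8425 mm.

8425 mm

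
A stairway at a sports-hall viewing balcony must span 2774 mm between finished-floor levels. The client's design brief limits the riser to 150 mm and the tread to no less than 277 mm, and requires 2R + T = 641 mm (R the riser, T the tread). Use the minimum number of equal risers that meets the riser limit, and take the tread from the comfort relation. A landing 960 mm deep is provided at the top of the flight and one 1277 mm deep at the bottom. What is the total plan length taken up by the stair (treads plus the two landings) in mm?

At most 150 each: 2774/150 = 18.49, giving 19 risers.
R = 2774 ÷ 19 = 146 mm.
From 2R + T = 641: T = 641 − 292 = 349 mm.
19 risers give 18 treads; going = 18 × 349 = 6282 mm.
Enclosure = 6282 + 960 + 1277 = 8519 mm.

8519 mm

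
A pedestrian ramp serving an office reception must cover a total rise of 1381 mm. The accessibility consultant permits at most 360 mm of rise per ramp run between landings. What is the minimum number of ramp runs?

4 runs

At most 360 each: 1381/360 = 3.84, giving 4 ramp runs.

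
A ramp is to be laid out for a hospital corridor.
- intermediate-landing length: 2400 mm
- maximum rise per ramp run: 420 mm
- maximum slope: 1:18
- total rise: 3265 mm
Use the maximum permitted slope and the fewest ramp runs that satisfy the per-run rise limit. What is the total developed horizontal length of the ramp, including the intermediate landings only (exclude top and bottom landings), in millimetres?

⌈3265/420⌉ = 8 ramp runs. That means 7 intermediate landings.
Ramp run (horizontal) at 1:18: 3265 × 18 = 58770 mm.
Intermediate landings: 7 × 2400 = 16800 mm.
Total developed length = 58770 + 16800 = 75570 mm.

75570 mm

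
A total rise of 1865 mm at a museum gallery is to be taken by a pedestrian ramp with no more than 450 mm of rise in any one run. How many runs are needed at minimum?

5 runs

1865 / 450 = 4.14, so 5 ramp runs are needed.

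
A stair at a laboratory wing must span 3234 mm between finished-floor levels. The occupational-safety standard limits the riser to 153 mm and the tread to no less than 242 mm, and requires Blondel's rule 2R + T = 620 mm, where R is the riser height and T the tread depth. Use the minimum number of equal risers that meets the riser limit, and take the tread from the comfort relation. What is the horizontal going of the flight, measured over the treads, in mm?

6846 mm

At most 153 each: 3234/153 = 21.14, giving 22 risers.
Riser R = 3234 / 22 = 147 mm, within the 153 mm limit.
Tread T = 620 − 2 × 147 = 326 mm (≥ 242 mm).
Going = (22 − 1) × 326 = 6846 mm.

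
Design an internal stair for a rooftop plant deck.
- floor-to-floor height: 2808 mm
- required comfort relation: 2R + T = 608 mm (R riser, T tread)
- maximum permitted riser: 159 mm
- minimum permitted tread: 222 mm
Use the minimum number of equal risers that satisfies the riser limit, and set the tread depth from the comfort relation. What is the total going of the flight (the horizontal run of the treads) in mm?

2808 / 159 = 17.66, so 18 risers are needed.
R = 2808 ÷ 18 = 156 mm.
T = 608 − 2·156 = 296 mm, which satisfies the 222 mm minimum.
Going = (18 − 1) × 296 = 5032 mm.

5032 mm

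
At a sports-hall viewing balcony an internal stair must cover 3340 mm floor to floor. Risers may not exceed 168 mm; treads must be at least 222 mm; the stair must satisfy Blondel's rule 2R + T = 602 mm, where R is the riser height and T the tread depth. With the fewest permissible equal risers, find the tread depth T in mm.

⌈3340/168⌉ = 20 risers.
Riser R = 3340 / 20 = 167 mm, within the 168 mm limit.
Tread T = 602 − 2 × 167 = 268 mm (≥ 222 mm).

268 mm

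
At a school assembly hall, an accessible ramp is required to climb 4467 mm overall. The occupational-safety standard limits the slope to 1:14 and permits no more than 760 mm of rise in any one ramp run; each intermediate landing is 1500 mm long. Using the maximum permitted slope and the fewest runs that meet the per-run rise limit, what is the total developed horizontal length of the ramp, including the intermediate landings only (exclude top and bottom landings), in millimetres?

At most 760 each: 4467/760 = 5.88, giving 6 ramp runs. That means 5 intermediate landings.
Horizontal run for 4467 mm of rise at 1:14 is 4467 × 14 = 62538 mm.
Intermediate landings: 5 × 1500 = 7500 mm.
Developed length = 62538 + 7500 = 70038 mm.

70038 mm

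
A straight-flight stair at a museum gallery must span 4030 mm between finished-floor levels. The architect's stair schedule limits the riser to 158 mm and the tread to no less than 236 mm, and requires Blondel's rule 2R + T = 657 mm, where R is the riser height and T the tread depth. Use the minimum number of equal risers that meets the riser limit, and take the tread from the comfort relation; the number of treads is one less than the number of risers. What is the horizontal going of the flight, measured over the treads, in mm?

8675 mm

At most 158 each: 4030/158 = 25.51, giving 26 risers.
R = 4030 ÷ 26 = 155 mm.
Tread T = 657 − 2 × 155 = 347 mm (≥ 236 mm).
Treads = 26 − 1 = 25; going = 25 × 347 = 8675 mm.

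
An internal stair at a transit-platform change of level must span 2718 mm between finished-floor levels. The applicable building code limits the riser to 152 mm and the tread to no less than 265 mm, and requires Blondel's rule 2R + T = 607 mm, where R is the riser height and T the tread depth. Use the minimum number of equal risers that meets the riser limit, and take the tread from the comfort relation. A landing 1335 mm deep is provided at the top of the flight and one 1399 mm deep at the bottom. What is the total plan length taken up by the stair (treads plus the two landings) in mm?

2718 / 152 = 17.882 → round up to 18 risers.
R = 2718 ÷ 18 = 151 mm.
Tread T = 607 − 2 × 151 = 305 mm (≥ 265 mm).
Treads = 18 − 1 = 17; going = 17 × 305 = 5185 mm.
Enclosure = 5185 + 1335 + 1399 = 7919 mm.

7919 mm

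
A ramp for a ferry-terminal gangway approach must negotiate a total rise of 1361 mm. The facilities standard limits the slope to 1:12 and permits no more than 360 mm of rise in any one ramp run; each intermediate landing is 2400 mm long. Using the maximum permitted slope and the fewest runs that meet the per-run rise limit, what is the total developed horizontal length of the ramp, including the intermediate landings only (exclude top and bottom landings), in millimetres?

At most 360 each: 1361/360 = 3.78, giving 4 ramp runs. That means 3 intermediate landings.
Horizontal run for 1361 mm of rise at 1:12 is 1361 × 12 = 16332 mm.
3 intermediate landings contribute 3 × 2400 = 7200 mm.
Total developed length = 16332 + 7200 = 23532 mm.

23532 mm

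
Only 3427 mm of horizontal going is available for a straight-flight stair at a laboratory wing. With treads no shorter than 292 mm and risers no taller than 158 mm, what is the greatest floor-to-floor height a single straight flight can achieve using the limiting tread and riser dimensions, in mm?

1896 mm

Treads that fit: ⌊3427 / 292⌋ = 11.
Risers = treads + 1 = 12.
Maximum height = 12 × 158 = 1896 mm.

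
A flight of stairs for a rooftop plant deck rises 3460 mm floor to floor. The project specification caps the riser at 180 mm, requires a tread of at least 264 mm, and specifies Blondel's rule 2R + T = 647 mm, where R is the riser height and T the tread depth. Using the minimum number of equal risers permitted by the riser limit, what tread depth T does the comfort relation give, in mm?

301 mm

3460 / 180 = 19.222 → round up to 20 risers.
Each riser is 3460/20 = 173 mm (≤ 180 mm).
Tread T = 647 − 2 × 173 = 301 mm (≥ 264 mm).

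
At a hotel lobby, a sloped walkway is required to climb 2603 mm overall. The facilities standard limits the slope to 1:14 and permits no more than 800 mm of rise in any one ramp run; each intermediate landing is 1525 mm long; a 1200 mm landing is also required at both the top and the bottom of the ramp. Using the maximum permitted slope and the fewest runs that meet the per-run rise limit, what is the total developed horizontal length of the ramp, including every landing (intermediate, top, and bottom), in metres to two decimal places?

⌈2603/800⌉ = 4 ramp runs. That means 3 intermediate landings.
Ramp run (horizontal) at 1:14: 2603 × 14 = 36442 mm.
Intermediate landings: 3 × 1525 = 4575 mm.
Top and bottom landings: 2 × 1200 = 2400 mm.
Total = 36442 + 4575 + 2400 = 43417 mm.
= 43.42 m.

43.42 m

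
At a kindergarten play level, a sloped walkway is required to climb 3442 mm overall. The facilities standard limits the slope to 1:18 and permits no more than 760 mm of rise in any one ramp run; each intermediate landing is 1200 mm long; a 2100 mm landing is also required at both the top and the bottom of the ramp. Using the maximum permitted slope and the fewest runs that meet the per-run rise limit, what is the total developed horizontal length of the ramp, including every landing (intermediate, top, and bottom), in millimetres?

At most 760 each: 3442/760 = 4.53, giving 5 ramp runs. That means 4 intermediate landings.
Ramp run (horizontal) at 1:18: 3442 × 18 = 61956 mm.
4 intermediate landings contribute 4 × 1200 = 4800 mm.
Top and bottom landings: 2 × 2100 = 4200 mm.
Total = 61956 + 4800 + 4200 = 70956 mm.

70956 mm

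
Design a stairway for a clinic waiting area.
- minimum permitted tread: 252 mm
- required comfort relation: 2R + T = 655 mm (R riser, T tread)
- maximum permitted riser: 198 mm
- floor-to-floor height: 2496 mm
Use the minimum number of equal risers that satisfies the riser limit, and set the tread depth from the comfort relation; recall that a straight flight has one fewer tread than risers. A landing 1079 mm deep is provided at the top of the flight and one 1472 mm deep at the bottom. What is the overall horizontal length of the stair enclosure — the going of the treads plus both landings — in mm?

5803 mm

2496 / 198 = 12.606 → round up to 13 risers.
Riser R = 2496 / 13 = 192 mm, within the 198 mm limit.
Tread T = 655 − 2 × 192 = 271 mm (≥ 252 mm).
Going = (13 − 1) × 271 = 3252 mm.
Add landings: 3252 + 1079 + 1472 = 5803 mm.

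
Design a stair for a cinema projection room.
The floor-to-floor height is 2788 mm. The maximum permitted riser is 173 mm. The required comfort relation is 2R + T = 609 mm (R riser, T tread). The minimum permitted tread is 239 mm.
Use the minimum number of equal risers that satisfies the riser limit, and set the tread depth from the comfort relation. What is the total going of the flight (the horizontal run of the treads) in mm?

2788 / 173 = 16.12, so 17 risers are needed.
Riser R = 2788 / 17 = 164 mm, within the 173 mm limit.
From 2R + T = 609: T = 609 − 328 = 281 mm.
17 risers give 16 treads; going = 16 × 281 = 4496 mm.

4496 mm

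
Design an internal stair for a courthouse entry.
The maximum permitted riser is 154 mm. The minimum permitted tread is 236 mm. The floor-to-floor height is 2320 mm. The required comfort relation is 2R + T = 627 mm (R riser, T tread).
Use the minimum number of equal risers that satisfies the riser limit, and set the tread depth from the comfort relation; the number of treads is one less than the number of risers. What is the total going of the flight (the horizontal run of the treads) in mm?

2320 / 154 = 15.06, so 16 risers are needed.
Riser R = 2320 / 16 = 145 mm, within the 154 mm limit.
From 2R + T = 627: T = 627 − 290 = 337 mm.
16 risers give 15 treads; going = 15 × 337 = 5055 mm.

5055 mm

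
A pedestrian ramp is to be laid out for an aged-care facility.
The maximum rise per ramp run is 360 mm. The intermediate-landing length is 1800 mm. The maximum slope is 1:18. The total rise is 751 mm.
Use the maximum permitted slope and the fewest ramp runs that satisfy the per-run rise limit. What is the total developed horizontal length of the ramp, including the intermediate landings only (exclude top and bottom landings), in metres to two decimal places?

17.12 m

751 / 360 = 2.09, so 3 ramp runs are needed. That means 2 intermediate landings.
Horizontal run for 751 mm of rise at 1:18 is 751 × 18 = 13518 mm.
2 intermediate landings contribute 2 × 1800 = 3600 mm.
Total developed length = 13518 + 3600 = 17118 mm.
= 17.12 m.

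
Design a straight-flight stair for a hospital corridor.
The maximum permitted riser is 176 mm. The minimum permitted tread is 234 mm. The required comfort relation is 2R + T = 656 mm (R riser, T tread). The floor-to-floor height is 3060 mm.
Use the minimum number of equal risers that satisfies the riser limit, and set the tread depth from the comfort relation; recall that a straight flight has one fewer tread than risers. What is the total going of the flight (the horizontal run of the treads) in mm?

At most 176 each: 3060/176 = 17.39, giving 18 risers.
Riser R = 3060 / 18 = 170 mm, within the 176 mm limit.
From 2R + T = 656: T = 656 − 340 = 316 mm.
18 risers give 17 treads; going = 17 × 316 = 5372 mm.

5372 mm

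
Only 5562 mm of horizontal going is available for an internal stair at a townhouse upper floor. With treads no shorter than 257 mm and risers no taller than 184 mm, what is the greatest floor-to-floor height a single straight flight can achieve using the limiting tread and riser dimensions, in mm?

4048 mm

Treads that fit: ⌊5562 / 257⌋ = 21.
Risers = treads + 1 = 22.
Maximum height = 22 × 184 = 4048 mm.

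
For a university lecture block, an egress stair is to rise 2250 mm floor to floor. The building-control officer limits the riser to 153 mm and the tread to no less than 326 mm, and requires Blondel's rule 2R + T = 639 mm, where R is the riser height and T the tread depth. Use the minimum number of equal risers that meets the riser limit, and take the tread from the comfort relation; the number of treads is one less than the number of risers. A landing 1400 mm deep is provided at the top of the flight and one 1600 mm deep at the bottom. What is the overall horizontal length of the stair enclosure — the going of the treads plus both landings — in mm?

7746 mm

At most 153 each: 2250/153 = 14.71, giving 15 risers.
Riser R = 2250 / 15 = 150 mm, within the 153 mm limit.
From 2R + T = 639: T = 639 − 300 = 339 mm.
Treads = 15 − 1 = 14; going = 14 × 339 = 4746 mm.
Add landings: 4746 + 1400 + 1600 = 7746 mm.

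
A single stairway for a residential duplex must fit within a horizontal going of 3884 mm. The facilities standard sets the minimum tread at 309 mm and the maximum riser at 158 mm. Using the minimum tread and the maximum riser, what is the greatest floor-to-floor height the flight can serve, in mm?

Treads that fit: ⌊3884 / 309⌋ = 12.
Risers = treads + 1 = 13.
Maximum height = 13 × 158 = 2054 mm.

2054 mm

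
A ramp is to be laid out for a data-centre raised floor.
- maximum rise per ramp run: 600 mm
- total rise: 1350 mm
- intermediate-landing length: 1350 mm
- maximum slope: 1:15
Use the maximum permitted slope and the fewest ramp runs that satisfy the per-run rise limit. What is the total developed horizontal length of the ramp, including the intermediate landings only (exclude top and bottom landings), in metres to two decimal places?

1350 / 600 = 2.25, so 3 ramp runs are needed. That means 2 intermediate landings.
Ramp run (horizontal) at 1:15: 1350 × 15 = 20250 mm.
2 intermediate landings contribute 2 × 1350 = 2700 mm.
Developed length = 20250 + 2700 = 22950 mm.
= 22.95 m.

22.95 m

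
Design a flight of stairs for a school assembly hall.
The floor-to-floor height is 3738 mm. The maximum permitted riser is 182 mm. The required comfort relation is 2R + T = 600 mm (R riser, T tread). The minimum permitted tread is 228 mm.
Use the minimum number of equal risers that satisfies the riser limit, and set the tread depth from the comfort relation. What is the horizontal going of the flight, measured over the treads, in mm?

4880 mm

3738 / 182 = 20.538 → round up to 21 risers.
R = 3738 ÷ 21 = 178 mm.
Tread T = 600 − 2 × 178 = 244 mm (≥ 228 mm).
21 risers give 20 treads; going = 20 × 244 = 4880 mm.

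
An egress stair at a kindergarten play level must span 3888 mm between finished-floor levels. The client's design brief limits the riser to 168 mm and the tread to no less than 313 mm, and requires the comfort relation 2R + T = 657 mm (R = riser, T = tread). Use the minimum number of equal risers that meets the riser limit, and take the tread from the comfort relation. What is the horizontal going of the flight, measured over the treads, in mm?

7659 mm

3888 / 168 = 23.143 → round up to 24 risers.
Riser R = 3888 / 24 = 162 mm, within the 168 mm limit.
From 2R + T = 657: T = 657 − 324 = 333 mm.
24 risers give 23 treads; going = 23 × 333 = 7659 mm.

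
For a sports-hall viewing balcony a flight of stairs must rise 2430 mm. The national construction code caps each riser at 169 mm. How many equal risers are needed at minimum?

15 risers

At most 169 each: 2430/169 = 14.38, giving 15 risers.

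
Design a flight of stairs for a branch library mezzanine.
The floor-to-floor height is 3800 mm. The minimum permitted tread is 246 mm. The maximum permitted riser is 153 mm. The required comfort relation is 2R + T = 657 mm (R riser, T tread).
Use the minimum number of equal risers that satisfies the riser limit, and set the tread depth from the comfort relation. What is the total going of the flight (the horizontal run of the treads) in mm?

8472 mm

3800 / 153 = 24.837 → round up to 25 risers.
Riser R = 3800 / 25 = 152 mm, within the 153 mm limit.
Tread T = 657 − 2 × 152 = 353 mm (≥ 246 mm).
Treads = 25 − 1 = 24; going = 24 × 353 = 8472 mm.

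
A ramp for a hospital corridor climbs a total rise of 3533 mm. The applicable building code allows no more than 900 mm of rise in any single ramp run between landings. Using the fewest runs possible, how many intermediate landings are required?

At most 900 each: 3533/900 = 3.93, giving 4 ramp runs.
4 runs are separated by 3 intermediate landings.

3 intermediate landings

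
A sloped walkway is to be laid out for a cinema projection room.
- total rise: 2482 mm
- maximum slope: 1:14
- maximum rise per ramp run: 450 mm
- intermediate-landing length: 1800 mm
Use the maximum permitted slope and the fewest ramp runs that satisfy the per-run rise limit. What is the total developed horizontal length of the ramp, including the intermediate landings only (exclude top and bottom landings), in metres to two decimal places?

43.75 m

⌈2482/450⌉ = 6 ramp runs. That means 5 intermediate landings.
Ramp run (horizontal) at 1:14: 2482 × 14 = 34748 mm.
Intermediate landings: 5 × 1800 = 9000 mm.
Total developed length = 34748 + 9000 = 43748 mm.
= 43.75 m.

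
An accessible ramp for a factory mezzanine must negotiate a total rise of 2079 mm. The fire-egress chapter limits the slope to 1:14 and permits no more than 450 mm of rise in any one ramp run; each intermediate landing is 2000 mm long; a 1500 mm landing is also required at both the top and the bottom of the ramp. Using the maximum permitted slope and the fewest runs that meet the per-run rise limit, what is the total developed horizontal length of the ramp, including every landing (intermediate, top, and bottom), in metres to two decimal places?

40.11 m

2079 / 450 = 4.62, so 5 ramp runs are needed. That means 4 intermediate landings.
Horizontal run for 2079 mm of rise at 1:14 is 2079 × 14 = 29106 mm.
Intermediate landings: 4 × 2000 = 8000 mm.
Top and bottom landings: 2 × 1500 = 3000 mm.
Total = 29106 + 8000 + 3000 = 40106 mm.
= 40.11 m.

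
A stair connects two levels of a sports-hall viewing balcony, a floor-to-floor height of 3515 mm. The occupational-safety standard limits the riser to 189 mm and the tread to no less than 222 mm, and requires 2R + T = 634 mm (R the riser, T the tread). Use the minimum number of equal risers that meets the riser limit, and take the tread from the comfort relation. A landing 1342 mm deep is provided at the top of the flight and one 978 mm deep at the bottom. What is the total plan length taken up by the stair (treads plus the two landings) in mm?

3515 / 189 = 18.598 → round up to 19 risers.
Riser R = 3515 / 19 = 185 mm, within the 189 mm limit.
Tread T = 634 − 2 × 185 = 264 mm (≥ 222 mm).
Going = (19 − 1) × 264 = 4752 mm.
Enclosure = 4752 + 1342 + 978 = 7072 mm.

7072 mm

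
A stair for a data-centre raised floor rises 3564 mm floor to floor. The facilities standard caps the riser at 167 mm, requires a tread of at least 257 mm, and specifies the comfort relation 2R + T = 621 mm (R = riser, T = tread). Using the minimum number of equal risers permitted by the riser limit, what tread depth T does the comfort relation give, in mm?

297 mm

⌈3564/167⌉ = 22 risers.
R = 3564 ÷ 22 = 162 mm.
From 2R + T = 621: T = 621 − 324 = 297 mm.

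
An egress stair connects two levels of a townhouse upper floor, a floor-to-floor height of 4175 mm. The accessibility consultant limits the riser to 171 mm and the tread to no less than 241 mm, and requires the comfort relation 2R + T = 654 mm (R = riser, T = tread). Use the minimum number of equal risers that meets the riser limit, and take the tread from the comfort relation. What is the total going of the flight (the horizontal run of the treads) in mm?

7680 mm

⌈4175/171⌉ = 25 risers.
Riser R = 4175 / 25 = 167 mm, within the 171 mm limit.
From 2R + T = 654: T = 654 − 334 = 320 mm.
Treads = 25 − 1 = 24; going = 24 × 320 = 7680 mm.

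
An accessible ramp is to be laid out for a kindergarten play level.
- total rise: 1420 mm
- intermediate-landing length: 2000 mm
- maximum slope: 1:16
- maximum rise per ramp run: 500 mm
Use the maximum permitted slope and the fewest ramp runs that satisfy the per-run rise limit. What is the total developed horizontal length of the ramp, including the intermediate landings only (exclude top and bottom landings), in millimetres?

1420 / 500 = 2.84, so 3 ramp runs are needed. That means 2 intermediate landings.
Ramp run (horizontal) at 1:16: 1420 × 16 = 22720 mm.
Intermediate landings: 2 × 2000 = 4000 mm.
Developed length = 22720 + 4000 = 26720 mm.

26720 mm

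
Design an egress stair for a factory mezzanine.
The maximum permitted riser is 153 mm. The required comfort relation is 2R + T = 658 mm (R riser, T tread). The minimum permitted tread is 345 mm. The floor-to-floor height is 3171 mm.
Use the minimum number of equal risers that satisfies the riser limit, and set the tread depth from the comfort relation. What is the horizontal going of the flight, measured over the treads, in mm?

⌈3171/153⌉ = 21 risers.
Each riser is 3171/21 = 151 mm (≤ 153 mm).
Tread T = 658 − 2 × 151 = 356 mm (≥ 345 mm).
Going = (21 − 1) × 356 = 7120 mm.

7120 mm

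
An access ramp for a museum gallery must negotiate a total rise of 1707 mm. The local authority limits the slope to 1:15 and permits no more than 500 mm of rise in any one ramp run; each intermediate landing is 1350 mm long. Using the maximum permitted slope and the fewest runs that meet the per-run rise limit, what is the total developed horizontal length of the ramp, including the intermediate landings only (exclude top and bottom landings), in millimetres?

29655 mm

1707 / 500 = 3.41, so 4 ramp runs are needed. That means 3 intermediate landings.
Horizontal run for 1707 mm of rise at 1:15 is 1707 × 15 = 25605 mm.
Intermediate landings: 3 × 1350 = 4050 mm.
Total developed length = 25605 + 4050 = 29655 mm.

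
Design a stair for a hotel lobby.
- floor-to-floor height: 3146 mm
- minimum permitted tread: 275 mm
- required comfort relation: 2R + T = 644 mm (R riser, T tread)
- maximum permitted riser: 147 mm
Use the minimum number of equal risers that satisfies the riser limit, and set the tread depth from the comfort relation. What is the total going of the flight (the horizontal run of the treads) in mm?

7518 mm

3146 / 147 = 21.401 → round up to 22 risers.
R = 3146 ÷ 22 = 143 mm.
T = 644 − 2·143 = 358 mm, which satisfies the 275 mm minimum.
Going = (22 − 1) × 358 = 7518 mm.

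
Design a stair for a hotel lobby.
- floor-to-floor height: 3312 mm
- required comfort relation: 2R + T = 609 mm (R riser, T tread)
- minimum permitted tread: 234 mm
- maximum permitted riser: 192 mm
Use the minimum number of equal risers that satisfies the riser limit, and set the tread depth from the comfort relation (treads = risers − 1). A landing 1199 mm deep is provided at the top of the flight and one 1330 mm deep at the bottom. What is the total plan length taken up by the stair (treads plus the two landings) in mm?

⌈3312/192⌉ = 18 risers.
R = 3312 ÷ 18 = 184 mm.
T = 609 − 2·184 = 241 mm, which satisfies the 234 mm minimum.
Going = (18 − 1) × 241 = 4097 mm.
Add landings: 4097 + 1199 + 1330 = 6626 mm.

6626 mm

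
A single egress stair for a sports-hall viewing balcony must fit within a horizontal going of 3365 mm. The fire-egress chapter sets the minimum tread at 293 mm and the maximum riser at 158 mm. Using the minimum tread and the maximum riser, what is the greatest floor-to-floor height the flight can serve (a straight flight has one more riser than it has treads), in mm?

1896 mm

Treads that fit: ⌊3365 / 293⌋ = 11.
Risers = treads + 1 = 12.
Maximum height = 12 × 158 = 1896 mm.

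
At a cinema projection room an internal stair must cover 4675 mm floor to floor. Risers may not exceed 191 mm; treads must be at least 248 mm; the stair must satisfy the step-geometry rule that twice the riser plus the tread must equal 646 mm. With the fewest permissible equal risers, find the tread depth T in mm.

4675 / 191 = 24.476 → round up to 25 risers.
Riser R = 4675 / 25 = 187 mm, within the 191 mm limit.
From 2R + T = 646: T = 646 − 374 = 272 mm.

272 mm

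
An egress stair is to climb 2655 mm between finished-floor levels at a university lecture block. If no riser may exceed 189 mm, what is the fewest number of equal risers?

15 risers

At most 189 each: 2655/189 = 14.05, giving 15 risers.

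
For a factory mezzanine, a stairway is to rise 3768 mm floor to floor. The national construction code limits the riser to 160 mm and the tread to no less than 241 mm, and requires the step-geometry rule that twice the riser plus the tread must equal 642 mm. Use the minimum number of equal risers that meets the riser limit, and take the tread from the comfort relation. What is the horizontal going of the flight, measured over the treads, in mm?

3768 / 160 = 23.55, so 24 risers are needed.
Riser R = 3768 / 24 = 157 mm, within the 160 mm limit.
Tread T = 642 − 2 × 157 = 328 mm (≥ 241 mm).
Treads = 24 − 1 = 23; going = 23 × 328 = 7544 mm.

7544 mm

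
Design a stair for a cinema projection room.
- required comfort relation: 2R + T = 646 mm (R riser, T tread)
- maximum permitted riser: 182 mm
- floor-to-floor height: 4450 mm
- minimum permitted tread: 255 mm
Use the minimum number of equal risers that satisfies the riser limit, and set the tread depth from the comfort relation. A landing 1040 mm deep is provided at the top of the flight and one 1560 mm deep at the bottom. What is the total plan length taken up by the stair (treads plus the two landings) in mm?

At most 182 each: 4450/182 = 24.45, giving 25 risers.
R = 4450 ÷ 25 = 178 mm.
From 2R + T = 646: T = 646 − 356 = 290 mm.
Going = (25 − 1) × 290 = 6960 mm.
Enclosure = 6960 + 1040 + 1560 = 9560 mm.

9560 mm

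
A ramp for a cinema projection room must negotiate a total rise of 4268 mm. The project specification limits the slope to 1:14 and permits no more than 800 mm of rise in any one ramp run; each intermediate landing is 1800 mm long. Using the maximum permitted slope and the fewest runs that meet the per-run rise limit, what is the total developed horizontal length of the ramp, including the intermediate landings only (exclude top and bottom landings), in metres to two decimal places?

At most 800 each: 4268/800 = 5.33, giving 6 ramp runs. That means 5 intermediate landings.
Ramp run (horizontal) at 1:14: 4268 × 14 = 59752 mm.
Intermediate landings: 5 × 1800 = 9000 mm.
Total developed length = 59752 + 9000 = 68752 mm.
= 68.75 m.

68.75 m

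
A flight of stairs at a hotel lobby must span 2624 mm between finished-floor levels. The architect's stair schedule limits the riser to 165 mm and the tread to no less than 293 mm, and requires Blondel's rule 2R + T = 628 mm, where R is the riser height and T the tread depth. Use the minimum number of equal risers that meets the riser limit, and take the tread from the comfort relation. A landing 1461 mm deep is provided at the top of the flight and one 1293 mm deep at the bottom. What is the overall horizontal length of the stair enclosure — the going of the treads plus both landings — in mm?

2624 / 165 = 15.90, so 16 risers are needed.
Each riser is 2624/16 = 164 mm (≤ 165 mm).
T = 628 − 2·164 = 300 mm, which satisfies the 293 mm minimum.
Treads = 16 − 1 = 15; going = 15 × 300 = 4500 mm.
Add landings: 4500 + 1461 + 1293 = 7254 mm.

7254 mm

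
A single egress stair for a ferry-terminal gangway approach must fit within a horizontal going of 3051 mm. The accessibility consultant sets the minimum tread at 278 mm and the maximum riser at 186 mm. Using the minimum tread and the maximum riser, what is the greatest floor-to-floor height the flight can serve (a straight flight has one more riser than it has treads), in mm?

3051 / 278 = 10.97, so 10 treads fit.
Risers = treads + 1 = 11.
Maximum height = 11 × 186 = 2046 mm.

2046 mm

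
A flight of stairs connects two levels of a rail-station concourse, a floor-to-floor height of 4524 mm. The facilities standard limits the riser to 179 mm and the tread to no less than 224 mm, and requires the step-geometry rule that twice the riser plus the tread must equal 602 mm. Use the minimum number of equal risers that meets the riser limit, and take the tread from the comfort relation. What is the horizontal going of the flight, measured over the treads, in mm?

6350 mm

At most 179 each: 4524/179 = 25.27, giving 26 risers.
Each riser is 4524/26 = 174 mm (≤ 179 mm).
T = 602 − 2·174 = 254 mm, which satisfies the 224 mm minimum.
Going = (26 − 1) × 254 = 6350 mm.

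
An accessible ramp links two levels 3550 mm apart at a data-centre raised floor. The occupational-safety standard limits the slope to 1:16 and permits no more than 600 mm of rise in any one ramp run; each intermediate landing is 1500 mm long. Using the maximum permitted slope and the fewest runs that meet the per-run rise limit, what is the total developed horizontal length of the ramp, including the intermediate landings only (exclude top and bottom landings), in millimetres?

64300 mm

⌈3550/600⌉ = 6 ramp runs. That means 5 intermediate landings.
Ramp run (horizontal) at 1:16: 3550 × 16 = 56800 mm.
Intermediate landings: 5 × 1500 = 7500 mm.
Total developed length = 56800 + 7500 = 64300 mm.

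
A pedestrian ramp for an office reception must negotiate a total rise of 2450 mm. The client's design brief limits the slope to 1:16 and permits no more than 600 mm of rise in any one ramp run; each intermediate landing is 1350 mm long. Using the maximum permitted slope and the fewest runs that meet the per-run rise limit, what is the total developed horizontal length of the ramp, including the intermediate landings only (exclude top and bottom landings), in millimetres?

44600 mm

At most 600 each: 2450/600 = 4.08, giving 5 ramp runs. That means 4 intermediate landings.
Ramp run (horizontal) at 1:16: 2450 × 16 = 39200 mm.
4 intermediate landings contribute 4 × 1350 = 5400 mm.
Total developed length = 39200 + 5400 = 44600 mm.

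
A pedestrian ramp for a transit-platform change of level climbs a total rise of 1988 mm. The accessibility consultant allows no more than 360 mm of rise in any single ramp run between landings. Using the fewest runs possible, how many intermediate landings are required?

1988 / 360 = 5.522 → round up to 6 ramp runs.
6 runs are separated by 5 intermediate landings.

5 intermediate landings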